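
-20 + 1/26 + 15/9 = -1427/78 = -18.29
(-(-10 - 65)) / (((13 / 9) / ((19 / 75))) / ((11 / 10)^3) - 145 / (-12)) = 4.58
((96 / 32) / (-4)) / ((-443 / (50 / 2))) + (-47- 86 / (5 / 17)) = -3006709 / 8860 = -339.36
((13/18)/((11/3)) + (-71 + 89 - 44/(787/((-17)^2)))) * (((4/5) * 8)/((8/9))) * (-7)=-4449102/43285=-102.79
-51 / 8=-6.38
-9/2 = -4.50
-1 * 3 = -3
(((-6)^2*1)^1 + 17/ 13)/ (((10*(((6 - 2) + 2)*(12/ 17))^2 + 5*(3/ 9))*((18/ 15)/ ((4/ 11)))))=280330/ 4489199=0.06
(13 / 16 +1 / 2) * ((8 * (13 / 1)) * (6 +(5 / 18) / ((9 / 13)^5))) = 749271887 / 708588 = 1057.42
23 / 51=0.45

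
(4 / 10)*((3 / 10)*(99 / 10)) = 297 / 250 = 1.19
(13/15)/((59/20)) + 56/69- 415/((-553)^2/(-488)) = 733533140/414982813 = 1.77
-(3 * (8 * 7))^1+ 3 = -165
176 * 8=1408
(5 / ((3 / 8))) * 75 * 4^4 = 256000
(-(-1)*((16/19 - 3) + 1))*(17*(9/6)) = -561/19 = -29.53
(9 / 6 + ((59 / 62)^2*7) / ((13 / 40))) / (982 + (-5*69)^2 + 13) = 0.00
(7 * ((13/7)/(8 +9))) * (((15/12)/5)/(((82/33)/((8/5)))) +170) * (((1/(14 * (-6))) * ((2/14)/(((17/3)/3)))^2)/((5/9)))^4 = 1581183503381079/53838210514575589928621600000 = 0.00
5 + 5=10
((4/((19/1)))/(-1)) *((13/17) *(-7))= 364/323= 1.13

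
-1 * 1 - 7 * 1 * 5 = -36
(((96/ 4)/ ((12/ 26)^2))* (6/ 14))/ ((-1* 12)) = -169/ 42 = -4.02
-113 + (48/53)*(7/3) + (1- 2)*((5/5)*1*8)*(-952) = 397771/53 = 7505.11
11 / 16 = 0.69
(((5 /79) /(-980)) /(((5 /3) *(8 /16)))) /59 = -3 /2283890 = -0.00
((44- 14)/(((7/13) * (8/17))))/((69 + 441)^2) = 13/28560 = 0.00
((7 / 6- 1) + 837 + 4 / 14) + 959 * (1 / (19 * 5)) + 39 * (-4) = 2759273 / 3990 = 691.55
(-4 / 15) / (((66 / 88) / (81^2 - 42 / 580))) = -2332.77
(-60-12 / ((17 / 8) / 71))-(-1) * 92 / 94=-367510 / 799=-459.96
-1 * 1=-1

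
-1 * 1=-1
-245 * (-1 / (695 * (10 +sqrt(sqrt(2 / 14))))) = -4900 * 7^(3 / 4) / 9729861-49 * 7^(1 / 4) / 9729861 +490 * sqrt(7) / 9729861 +343000 / 9729861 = 0.03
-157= -157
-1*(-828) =828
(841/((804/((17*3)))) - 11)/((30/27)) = 102141/2680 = 38.11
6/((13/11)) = 66/13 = 5.08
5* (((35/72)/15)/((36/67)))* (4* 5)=11725/1944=6.03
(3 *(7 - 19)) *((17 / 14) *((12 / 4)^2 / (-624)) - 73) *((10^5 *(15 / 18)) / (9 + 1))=1993378125 / 91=21905254.12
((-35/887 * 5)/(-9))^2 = 30625/63728289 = 0.00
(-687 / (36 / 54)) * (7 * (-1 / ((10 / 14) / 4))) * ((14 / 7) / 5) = 403956 / 25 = 16158.24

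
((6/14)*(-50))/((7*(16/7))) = -75/56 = -1.34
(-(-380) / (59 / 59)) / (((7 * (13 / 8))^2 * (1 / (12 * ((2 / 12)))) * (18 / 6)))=48640 / 24843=1.96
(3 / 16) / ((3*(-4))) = -1 / 64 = -0.02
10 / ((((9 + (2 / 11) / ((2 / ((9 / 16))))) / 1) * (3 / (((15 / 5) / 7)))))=1760 / 11151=0.16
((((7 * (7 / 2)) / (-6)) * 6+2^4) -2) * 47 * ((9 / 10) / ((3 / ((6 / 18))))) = -987 / 20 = -49.35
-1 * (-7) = 7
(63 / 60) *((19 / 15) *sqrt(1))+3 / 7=1231 / 700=1.76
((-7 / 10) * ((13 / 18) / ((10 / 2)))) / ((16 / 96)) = -91 / 150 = -0.61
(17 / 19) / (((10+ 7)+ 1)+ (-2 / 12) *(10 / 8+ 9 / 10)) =2040 / 40223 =0.05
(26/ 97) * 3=78/ 97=0.80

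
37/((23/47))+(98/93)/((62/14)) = 5029315/66309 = 75.85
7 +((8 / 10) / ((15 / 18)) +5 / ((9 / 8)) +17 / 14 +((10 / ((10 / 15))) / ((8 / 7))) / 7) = 15.49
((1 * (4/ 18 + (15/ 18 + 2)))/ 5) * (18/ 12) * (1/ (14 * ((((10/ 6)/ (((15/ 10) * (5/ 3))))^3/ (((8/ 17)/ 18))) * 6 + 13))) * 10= 55/ 6804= 0.01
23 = 23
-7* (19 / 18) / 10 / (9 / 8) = -266 / 405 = -0.66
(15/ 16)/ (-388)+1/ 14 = 2999/ 43456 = 0.07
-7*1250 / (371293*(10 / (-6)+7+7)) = -26250 / 13737841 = -0.00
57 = 57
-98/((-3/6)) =196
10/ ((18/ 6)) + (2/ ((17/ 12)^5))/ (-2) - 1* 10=-29143636/ 4259571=-6.84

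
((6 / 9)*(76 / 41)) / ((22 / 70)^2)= 12.51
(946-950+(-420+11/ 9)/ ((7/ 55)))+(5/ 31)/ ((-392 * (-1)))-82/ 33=-3966306409/ 1203048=-3296.88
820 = 820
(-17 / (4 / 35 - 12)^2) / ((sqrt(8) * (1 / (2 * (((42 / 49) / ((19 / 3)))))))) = -26775 * sqrt(2) / 3288064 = -0.01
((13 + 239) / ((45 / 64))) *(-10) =-3584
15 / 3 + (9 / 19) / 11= 1054 / 209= 5.04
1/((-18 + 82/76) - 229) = -38/9345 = -0.00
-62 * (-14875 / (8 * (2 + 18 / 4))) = 461125 / 26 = 17735.58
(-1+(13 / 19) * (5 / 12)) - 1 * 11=-2671 / 228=-11.71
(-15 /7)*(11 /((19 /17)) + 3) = -3660 /133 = -27.52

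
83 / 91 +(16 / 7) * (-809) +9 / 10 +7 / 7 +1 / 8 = -960027 / 520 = -1846.21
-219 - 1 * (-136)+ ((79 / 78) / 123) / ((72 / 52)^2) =-19845269 / 239112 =-83.00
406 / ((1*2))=203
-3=-3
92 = 92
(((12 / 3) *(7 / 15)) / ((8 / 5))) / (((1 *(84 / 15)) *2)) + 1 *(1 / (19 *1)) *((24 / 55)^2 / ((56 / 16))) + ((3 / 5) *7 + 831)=16131115241 / 19311600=835.31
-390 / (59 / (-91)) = 35490 / 59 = 601.53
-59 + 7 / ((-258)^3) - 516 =-9874769407 / 17173512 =-575.00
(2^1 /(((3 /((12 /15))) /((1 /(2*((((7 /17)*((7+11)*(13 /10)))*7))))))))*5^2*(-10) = -17000 /17199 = -0.99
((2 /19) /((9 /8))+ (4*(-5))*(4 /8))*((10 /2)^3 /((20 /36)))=-42350 /19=-2228.95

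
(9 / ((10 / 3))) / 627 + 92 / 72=12058 / 9405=1.28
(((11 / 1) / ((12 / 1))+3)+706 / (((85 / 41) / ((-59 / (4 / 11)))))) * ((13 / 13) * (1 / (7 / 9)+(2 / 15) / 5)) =-38827814363 / 535500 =-72507.59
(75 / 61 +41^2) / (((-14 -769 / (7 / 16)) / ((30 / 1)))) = -3591560 / 126087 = -28.48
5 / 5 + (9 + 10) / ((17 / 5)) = 112 / 17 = 6.59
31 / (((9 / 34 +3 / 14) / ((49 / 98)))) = 3689 / 114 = 32.36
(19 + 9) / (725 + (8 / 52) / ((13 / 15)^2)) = 0.04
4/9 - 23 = -203/9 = -22.56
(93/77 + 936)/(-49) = -72165/3773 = -19.13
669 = 669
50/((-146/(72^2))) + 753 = -74631/73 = -1022.34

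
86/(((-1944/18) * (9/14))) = -301/243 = -1.24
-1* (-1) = 1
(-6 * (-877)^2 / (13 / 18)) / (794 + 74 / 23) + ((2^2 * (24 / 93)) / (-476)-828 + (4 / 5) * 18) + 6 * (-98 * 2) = -3665596255003 / 366391480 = -10004.59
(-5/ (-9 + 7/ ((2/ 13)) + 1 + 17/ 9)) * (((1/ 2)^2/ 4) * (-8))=45/ 709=0.06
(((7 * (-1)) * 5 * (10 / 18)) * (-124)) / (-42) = -57.41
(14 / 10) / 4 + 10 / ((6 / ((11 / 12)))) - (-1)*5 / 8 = 901 / 360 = 2.50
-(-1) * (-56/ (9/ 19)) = -1064/ 9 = -118.22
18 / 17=1.06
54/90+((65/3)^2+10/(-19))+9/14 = 470.16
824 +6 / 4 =825.50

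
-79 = -79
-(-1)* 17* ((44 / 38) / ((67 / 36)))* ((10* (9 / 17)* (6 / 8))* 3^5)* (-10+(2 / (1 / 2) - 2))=-81638.84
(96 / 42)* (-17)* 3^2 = -2448 / 7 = -349.71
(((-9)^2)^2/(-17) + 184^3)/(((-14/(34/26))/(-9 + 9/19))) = 8577495567/1729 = 4960957.53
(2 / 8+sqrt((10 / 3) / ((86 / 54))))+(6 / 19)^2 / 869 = 313853 / 1254836+3 * sqrt(430) / 43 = 1.70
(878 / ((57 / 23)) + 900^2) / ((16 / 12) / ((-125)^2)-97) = -8354.18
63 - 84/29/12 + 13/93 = 169637/2697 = 62.90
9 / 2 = 4.50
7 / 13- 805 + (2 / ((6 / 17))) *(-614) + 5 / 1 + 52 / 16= -666985 / 156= -4275.54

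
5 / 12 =0.42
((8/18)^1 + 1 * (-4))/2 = -16/9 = -1.78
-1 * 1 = -1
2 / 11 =0.18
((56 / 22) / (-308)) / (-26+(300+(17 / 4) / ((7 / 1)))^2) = -784 / 8569886105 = -0.00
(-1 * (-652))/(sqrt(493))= 29.36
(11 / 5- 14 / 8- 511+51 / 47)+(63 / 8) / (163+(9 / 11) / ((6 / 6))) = -1725781933 / 3387760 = -509.42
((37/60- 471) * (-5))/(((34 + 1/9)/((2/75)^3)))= 56446/43171875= 0.00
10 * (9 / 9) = 10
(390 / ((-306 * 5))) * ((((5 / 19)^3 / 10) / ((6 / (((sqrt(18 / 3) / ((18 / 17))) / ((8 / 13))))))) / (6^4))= -4225 * sqrt(6) / 46081944576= -0.00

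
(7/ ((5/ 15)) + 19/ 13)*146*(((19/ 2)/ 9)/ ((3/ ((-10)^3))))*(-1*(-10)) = -4050040000/ 351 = -11538575.50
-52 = -52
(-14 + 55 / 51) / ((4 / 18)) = -1977 / 34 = -58.15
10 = 10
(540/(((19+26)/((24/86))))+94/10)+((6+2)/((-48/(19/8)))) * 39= -9249/3440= -2.69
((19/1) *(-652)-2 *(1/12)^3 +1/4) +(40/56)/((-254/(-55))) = -9514863313/768096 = -12387.60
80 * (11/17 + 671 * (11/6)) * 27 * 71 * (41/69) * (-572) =-25084877394720/391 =-64155696661.69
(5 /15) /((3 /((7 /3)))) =7 /27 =0.26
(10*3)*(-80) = -2400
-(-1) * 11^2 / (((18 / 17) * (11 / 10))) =935 / 9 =103.89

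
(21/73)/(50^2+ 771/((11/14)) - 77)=0.00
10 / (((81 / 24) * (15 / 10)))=160 / 81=1.98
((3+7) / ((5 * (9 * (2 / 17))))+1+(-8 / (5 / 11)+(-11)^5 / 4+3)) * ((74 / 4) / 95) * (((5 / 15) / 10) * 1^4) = -268227911 / 1026000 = -261.43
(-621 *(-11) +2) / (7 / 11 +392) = 75163 / 4319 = 17.40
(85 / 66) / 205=17 / 2706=0.01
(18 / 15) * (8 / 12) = 4 / 5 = 0.80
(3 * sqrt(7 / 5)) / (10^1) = 3 * sqrt(35) / 50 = 0.35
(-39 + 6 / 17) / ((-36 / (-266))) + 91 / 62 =-149716 / 527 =-284.09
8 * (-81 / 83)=-648 / 83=-7.81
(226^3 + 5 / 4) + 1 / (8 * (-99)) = 9142196381 / 792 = 11543177.25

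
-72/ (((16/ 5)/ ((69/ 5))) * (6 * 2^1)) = -207/ 8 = -25.88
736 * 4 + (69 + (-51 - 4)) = 2958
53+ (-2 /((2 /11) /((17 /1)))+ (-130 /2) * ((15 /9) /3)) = -1531 /9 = -170.11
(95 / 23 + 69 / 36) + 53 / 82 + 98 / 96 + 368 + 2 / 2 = 5683865 / 15088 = 376.71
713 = 713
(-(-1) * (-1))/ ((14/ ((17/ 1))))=-17/ 14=-1.21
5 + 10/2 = 10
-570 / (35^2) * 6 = -684 / 245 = -2.79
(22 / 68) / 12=11 / 408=0.03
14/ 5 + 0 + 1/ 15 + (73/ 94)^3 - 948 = -11769354113/ 12458760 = -944.66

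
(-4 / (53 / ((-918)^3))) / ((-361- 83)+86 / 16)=-133112.48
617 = 617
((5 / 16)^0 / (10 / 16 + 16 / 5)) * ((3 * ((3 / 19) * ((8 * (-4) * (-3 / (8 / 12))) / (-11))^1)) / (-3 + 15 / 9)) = 4320 / 3553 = 1.22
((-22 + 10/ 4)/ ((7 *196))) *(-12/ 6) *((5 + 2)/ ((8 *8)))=39/ 12544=0.00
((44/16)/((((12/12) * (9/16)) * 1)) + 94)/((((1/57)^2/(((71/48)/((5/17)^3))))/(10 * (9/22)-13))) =-549159374183/3300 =-166411931.57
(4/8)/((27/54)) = 1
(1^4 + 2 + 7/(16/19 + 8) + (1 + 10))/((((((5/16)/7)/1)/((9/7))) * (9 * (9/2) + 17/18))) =3834/373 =10.28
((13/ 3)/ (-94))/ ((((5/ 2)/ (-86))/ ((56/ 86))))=728/ 705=1.03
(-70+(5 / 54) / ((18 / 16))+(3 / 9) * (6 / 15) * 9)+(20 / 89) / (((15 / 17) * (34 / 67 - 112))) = -68.72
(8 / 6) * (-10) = -40 / 3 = -13.33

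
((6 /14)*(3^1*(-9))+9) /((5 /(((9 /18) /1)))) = -9 /35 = -0.26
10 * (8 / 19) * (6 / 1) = 480 / 19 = 25.26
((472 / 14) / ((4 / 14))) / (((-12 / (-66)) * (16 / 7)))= 4543 / 16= 283.94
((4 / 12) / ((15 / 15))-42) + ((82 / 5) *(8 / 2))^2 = 319627 / 75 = 4261.69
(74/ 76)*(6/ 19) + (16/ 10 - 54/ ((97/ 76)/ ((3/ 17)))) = -16545653/ 2976445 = -5.56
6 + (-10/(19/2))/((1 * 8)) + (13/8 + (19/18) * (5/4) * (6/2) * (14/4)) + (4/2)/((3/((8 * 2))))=29197/912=32.01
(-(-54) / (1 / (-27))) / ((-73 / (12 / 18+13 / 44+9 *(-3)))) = -835191 / 1606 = -520.04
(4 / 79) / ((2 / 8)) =16 / 79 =0.20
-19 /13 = -1.46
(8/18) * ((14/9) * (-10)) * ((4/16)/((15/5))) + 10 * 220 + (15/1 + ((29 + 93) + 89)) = 2425.42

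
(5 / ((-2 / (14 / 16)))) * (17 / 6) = -595 / 96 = -6.20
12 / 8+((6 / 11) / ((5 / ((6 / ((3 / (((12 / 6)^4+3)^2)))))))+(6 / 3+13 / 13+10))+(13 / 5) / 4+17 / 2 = 22531 / 220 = 102.41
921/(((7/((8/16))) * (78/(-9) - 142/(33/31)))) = -30393/65632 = -0.46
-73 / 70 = -1.04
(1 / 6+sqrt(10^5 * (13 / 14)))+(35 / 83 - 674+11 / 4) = -667979 / 996+100 * sqrt(455) / 7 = -365.94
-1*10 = -10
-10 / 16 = -5 / 8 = -0.62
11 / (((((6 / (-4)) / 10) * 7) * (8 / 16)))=-440 / 21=-20.95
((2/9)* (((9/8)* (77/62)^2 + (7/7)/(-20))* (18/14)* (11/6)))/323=2850287/1042954080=0.00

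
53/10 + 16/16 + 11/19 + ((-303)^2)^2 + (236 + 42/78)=20819365029311/2470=8428892724.42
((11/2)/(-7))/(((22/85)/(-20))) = 425/7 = 60.71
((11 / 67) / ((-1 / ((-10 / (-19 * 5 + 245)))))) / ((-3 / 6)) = -22 / 1005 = -0.02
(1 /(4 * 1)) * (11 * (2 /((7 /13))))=143 /14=10.21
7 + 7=14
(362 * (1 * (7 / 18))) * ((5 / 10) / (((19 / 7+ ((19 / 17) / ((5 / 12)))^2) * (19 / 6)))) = 64078525 / 28566291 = 2.24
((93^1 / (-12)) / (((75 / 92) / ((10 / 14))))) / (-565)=713 / 59325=0.01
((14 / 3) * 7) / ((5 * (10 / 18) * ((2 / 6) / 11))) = 388.08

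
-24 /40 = -3 /5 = -0.60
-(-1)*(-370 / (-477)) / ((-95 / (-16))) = 0.13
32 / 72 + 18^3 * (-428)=-22464860 / 9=-2496095.56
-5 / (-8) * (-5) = -25 / 8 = -3.12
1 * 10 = 10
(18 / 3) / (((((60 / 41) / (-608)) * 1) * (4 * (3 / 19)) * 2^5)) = -14801 / 120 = -123.34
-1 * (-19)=19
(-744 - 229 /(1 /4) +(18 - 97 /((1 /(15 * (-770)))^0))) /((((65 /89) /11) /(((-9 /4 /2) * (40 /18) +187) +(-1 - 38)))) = -495421971 /130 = -3810938.24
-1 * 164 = -164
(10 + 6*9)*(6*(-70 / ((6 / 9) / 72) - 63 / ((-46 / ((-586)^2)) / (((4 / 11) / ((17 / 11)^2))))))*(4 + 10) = 2288539201536 / 6647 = 344296555.07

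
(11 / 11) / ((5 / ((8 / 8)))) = 1 / 5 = 0.20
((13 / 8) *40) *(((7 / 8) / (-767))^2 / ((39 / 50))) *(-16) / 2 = -0.00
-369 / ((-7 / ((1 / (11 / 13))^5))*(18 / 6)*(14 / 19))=867711741 / 15782998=54.98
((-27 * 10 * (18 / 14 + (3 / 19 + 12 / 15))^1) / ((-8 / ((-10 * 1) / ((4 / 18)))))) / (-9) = 50355 / 133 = 378.61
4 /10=2 /5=0.40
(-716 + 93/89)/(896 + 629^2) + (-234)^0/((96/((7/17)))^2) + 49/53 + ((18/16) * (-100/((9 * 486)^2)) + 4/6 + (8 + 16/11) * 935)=866984906763107972566463/98057585248526343168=8841.59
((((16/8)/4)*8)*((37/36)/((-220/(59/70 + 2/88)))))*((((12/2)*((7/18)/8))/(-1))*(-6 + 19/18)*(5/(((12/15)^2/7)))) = -1.28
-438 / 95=-4.61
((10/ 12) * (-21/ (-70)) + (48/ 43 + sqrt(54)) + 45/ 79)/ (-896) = -3 * sqrt(6)/ 896-26305/ 12174848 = -0.01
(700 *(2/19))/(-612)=-350/2907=-0.12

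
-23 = -23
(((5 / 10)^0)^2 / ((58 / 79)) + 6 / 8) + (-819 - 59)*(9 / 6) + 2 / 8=-76249 / 58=-1314.64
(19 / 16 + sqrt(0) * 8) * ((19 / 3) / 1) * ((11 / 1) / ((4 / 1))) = 3971 / 192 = 20.68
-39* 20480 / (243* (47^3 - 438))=-53248 / 1674837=-0.03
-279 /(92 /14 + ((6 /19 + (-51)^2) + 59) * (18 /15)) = -185535 /2127302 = -0.09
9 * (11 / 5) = 99 / 5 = 19.80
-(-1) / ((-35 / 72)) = -72 / 35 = -2.06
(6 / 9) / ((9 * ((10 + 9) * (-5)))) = -2 / 2565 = -0.00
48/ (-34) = -24/ 17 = -1.41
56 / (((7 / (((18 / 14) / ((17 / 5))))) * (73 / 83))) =29880 / 8687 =3.44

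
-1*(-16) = 16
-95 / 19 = -5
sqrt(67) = 8.19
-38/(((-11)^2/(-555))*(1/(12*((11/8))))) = 31635/11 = 2875.91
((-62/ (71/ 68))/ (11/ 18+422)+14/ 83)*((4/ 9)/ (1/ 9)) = 5050616/ 44828051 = 0.11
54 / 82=27 / 41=0.66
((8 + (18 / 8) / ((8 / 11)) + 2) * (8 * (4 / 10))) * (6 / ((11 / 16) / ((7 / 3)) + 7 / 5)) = 140784 / 949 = 148.35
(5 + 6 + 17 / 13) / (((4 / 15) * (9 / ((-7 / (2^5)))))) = -175 / 156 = -1.12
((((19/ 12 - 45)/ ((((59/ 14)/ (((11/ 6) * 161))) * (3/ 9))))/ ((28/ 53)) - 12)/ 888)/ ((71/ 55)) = -72743605/ 4825728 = -15.07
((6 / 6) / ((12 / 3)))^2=1 / 16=0.06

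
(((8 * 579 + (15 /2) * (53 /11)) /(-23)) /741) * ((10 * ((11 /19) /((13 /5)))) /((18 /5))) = -1426375 /8419242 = -0.17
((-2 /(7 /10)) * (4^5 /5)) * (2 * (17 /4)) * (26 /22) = -452608 /77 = -5878.03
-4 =-4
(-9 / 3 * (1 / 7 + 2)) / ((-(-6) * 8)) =-15 / 112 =-0.13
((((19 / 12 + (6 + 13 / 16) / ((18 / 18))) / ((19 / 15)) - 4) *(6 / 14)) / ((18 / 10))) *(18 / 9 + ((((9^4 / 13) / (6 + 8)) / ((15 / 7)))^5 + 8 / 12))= 119925850932787897679 / 142220070720000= 843241.40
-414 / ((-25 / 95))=1573.20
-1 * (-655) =655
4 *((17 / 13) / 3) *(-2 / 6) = -68 / 117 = -0.58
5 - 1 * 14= -9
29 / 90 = 0.32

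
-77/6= -12.83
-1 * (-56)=56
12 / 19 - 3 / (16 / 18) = -417 / 152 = -2.74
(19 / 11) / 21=19 / 231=0.08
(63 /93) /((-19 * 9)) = -7 /1767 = -0.00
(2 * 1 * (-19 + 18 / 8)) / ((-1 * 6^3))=67 / 432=0.16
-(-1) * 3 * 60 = 180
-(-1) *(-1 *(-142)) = 142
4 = 4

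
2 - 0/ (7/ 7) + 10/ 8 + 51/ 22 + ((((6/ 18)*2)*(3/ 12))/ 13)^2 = 93164/ 16731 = 5.57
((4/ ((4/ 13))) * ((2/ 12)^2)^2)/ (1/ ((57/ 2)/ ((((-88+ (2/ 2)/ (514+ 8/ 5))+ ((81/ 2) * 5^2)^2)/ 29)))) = 37381/ 4621920696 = 0.00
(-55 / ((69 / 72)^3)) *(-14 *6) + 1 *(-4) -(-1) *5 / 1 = 63879047 / 12167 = 5250.19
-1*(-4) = 4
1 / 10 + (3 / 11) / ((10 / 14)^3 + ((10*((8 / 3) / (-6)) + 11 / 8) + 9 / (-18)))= 129781 / 8706610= 0.01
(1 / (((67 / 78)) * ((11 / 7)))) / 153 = 182 / 37587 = 0.00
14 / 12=7 / 6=1.17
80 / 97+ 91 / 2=8987 / 194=46.32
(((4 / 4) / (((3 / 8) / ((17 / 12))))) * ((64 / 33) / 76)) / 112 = 34 / 39501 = 0.00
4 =4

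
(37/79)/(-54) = -37/4266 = -0.01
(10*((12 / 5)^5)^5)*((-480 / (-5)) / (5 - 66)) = -183160735956612504883449298944 / 3635883331298828125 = -50375856227.26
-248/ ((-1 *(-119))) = -2.08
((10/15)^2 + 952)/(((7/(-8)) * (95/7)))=-68576/855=-80.21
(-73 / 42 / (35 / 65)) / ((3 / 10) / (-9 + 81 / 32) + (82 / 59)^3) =-22414037165 / 18319717808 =-1.22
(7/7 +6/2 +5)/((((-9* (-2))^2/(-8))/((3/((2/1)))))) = -1/3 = -0.33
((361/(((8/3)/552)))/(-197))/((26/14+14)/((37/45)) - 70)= 7.48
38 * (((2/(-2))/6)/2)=-19/6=-3.17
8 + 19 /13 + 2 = 149 /13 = 11.46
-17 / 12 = -1.42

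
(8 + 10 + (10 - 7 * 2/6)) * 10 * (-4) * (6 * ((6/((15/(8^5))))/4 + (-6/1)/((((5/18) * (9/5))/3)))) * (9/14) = -12833568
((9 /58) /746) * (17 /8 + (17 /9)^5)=12362689 /2271050784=0.01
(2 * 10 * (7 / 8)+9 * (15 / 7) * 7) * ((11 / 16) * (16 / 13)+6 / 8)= 25315 / 104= 243.41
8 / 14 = 0.57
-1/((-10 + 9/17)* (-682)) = -17/109802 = -0.00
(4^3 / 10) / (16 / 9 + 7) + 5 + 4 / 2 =3053 / 395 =7.73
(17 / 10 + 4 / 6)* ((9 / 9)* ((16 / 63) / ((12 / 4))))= 568 / 2835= 0.20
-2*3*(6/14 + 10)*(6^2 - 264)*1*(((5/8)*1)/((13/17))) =1061055/91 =11659.95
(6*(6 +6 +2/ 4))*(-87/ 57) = -2175/ 19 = -114.47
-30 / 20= -3 / 2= -1.50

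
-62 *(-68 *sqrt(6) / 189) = 4216 *sqrt(6) / 189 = 54.64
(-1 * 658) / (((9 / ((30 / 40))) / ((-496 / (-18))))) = -40796 / 27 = -1510.96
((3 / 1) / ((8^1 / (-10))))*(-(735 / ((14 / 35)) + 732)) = 9635.62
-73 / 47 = -1.55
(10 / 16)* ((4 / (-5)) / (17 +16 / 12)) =-3 / 110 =-0.03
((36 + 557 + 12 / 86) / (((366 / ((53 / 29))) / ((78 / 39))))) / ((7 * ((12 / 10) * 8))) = 6758825 / 76675536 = 0.09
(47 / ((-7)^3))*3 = -141 / 343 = -0.41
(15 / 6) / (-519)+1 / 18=79 / 1557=0.05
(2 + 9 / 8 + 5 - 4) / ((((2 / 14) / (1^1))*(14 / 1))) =33 / 16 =2.06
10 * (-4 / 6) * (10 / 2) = -100 / 3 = -33.33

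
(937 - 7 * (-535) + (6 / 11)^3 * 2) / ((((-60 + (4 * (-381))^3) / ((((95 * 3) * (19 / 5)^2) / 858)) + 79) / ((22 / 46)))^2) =293198116375294 / 149083697675730384468975368339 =0.00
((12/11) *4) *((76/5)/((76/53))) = 2544/55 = 46.25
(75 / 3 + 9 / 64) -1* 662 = -40759 / 64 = -636.86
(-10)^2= 100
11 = 11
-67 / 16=-4.19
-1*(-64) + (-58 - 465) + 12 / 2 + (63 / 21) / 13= -5886 / 13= -452.77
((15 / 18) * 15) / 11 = 25 / 22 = 1.14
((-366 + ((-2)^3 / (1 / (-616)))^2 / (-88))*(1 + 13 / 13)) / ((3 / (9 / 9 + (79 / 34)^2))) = -1022021299 / 867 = -1178801.96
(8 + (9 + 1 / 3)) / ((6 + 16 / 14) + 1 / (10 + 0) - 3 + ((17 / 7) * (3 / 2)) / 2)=7280 / 2547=2.86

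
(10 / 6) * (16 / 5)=16 / 3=5.33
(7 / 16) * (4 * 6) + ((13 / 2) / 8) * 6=123 / 8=15.38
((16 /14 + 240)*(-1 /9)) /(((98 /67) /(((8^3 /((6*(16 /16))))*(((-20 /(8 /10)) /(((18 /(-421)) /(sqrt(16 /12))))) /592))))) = -9522683200*sqrt(3) /9251739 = -1782.78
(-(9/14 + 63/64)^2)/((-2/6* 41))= 1594323/8228864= 0.19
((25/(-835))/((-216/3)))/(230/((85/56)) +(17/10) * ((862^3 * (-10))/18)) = -85/123650533334432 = -0.00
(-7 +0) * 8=-56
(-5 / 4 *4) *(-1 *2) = 10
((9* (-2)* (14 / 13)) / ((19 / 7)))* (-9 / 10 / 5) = 7938 / 6175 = 1.29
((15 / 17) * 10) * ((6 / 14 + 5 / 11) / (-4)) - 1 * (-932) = 71614 / 77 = 930.05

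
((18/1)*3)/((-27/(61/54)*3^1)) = -61/81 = -0.75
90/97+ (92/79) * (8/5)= 106942/38315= 2.79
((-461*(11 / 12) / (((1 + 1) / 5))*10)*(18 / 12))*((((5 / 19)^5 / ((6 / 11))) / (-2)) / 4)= 4357890625 / 950822016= 4.58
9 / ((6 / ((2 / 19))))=0.16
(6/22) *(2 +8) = 30/11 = 2.73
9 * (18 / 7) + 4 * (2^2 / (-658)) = 7606 / 329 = 23.12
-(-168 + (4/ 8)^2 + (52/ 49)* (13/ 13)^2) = 32671/ 196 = 166.69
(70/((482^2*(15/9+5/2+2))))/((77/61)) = 0.00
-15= -15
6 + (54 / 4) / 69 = 285 / 46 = 6.20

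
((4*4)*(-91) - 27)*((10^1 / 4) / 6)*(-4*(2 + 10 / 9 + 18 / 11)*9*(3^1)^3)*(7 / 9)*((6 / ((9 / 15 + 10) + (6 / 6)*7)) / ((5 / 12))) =1814530.17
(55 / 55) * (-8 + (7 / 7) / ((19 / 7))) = -145 / 19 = -7.63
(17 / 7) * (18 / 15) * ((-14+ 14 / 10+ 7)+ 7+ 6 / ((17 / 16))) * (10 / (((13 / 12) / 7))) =86256 / 65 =1327.02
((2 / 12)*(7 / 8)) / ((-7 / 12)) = -0.25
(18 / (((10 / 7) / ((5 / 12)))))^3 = 9261 / 64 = 144.70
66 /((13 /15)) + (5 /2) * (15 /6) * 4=1315 /13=101.15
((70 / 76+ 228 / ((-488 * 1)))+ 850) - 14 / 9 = 8854858 / 10431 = 848.90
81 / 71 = 1.14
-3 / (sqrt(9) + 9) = -1 / 4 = -0.25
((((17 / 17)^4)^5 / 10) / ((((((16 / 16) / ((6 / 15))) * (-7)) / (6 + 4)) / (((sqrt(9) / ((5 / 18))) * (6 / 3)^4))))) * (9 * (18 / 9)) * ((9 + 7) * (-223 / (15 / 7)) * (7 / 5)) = 258951168 / 625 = 414321.87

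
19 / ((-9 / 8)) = -152 / 9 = -16.89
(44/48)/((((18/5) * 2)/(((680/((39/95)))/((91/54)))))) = 444125/3549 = 125.14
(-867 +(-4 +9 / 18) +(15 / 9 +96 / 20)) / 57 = -25921 / 1710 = -15.16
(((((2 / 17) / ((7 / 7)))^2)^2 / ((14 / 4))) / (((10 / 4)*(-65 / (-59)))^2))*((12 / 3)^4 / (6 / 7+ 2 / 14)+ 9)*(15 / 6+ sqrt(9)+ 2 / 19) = 2515008576 / 234662689625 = 0.01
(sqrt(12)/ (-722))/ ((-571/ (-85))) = -85*sqrt(3)/ 206131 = -0.00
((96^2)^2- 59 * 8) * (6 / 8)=63700638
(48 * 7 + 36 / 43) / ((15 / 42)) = 202776 / 215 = 943.14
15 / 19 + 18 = 18.79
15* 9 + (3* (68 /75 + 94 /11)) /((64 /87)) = 1527213 /8800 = 173.55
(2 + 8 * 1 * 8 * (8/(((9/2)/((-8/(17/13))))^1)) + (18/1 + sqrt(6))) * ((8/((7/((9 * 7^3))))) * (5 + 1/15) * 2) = -6163130624/255 + 178752 * sqrt(6)/5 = -24081569.46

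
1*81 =81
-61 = -61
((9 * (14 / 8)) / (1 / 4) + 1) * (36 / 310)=1152 / 155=7.43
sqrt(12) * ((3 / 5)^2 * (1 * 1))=18 * sqrt(3) / 25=1.25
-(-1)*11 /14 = 11 /14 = 0.79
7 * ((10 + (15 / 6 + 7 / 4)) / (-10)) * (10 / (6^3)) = -133 / 288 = -0.46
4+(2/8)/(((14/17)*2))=465/112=4.15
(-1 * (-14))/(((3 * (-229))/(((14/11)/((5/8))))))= -1568/37785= -0.04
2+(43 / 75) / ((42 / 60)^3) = 3778 / 1029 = 3.67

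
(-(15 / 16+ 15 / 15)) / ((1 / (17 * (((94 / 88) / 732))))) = -24769 / 515328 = -0.05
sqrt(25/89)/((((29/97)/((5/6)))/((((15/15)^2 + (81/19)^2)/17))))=8392925 * sqrt(89)/47518791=1.67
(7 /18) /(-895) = -7 /16110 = -0.00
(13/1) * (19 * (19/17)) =4693/17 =276.06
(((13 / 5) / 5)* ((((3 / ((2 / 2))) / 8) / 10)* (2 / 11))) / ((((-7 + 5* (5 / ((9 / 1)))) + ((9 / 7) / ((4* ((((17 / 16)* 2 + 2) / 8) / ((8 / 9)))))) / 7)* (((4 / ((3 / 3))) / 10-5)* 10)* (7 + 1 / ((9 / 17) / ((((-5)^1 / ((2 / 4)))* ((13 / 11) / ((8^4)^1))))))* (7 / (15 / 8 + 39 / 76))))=54336744 / 59881941044875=0.00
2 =2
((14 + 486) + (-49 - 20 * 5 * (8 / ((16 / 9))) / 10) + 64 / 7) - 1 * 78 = 2360 / 7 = 337.14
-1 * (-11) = 11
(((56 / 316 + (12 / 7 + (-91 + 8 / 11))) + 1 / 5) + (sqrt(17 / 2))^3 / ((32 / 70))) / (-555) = 2682032 / 16880325- 119* sqrt(34) / 7104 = 0.06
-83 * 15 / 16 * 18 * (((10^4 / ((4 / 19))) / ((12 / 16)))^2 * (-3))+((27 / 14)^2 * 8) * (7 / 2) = 117979312500729 / 7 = 16854187500104.14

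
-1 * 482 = -482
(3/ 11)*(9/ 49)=27/ 539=0.05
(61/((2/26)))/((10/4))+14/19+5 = 322.94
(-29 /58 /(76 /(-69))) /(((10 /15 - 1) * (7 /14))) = -207 /76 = -2.72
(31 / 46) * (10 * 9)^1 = 1395 / 23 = 60.65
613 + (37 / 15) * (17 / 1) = 9824 / 15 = 654.93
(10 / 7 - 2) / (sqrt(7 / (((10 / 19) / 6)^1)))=-4 * sqrt(1995) / 2793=-0.06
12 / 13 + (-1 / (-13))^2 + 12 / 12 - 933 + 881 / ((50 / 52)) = -62661 / 4225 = -14.83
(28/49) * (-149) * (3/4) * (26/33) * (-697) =2700178/77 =35067.25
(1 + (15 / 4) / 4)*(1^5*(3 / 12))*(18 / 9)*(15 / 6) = 155 / 64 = 2.42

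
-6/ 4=-3/ 2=-1.50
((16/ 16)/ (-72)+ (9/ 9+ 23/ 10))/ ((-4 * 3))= -0.27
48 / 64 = 3 / 4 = 0.75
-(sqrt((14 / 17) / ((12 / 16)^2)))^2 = -224 / 153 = -1.46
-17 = -17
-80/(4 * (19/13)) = -260/19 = -13.68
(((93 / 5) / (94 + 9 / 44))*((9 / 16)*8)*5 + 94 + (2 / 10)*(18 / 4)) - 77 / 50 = 2026956 / 20725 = 97.80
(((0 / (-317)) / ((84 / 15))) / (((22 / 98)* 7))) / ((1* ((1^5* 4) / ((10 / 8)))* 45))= 0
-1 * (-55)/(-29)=-55/29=-1.90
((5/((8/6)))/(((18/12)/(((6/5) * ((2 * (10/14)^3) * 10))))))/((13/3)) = 22500/4459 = 5.05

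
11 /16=0.69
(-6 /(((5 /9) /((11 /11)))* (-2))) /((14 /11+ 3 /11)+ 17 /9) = 2673 /1700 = 1.57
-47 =-47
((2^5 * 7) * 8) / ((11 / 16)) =28672 / 11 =2606.55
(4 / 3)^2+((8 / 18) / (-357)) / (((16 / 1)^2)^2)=93585407 / 52641792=1.78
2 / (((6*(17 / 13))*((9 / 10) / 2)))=260 / 459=0.57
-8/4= -2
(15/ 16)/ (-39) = -5/ 208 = -0.02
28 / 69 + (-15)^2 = 15553 / 69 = 225.41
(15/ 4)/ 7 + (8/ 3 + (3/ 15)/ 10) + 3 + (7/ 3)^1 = 5989/ 700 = 8.56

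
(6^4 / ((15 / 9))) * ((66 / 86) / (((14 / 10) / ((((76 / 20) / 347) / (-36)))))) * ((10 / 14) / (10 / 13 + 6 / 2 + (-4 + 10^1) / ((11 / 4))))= -9683388 / 622190779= -0.02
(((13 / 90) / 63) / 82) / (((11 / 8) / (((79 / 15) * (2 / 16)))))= 0.00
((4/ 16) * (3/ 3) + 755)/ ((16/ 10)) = 15105/ 32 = 472.03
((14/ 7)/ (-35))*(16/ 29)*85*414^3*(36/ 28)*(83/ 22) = -14417518893696/ 15631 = -922367020.26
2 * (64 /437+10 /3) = 6.96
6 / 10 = 3 / 5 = 0.60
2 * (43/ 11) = 86/ 11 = 7.82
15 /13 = 1.15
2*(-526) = -1052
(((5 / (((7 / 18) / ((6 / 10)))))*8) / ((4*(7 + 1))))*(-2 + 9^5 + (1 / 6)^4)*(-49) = -535674391 / 96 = -5579941.57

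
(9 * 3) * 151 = 4077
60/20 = 3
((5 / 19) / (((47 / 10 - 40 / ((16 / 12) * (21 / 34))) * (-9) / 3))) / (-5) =-70 / 175047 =-0.00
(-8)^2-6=58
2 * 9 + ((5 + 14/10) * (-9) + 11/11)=-193/5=-38.60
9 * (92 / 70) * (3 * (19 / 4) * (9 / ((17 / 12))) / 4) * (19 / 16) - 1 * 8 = 5900567 / 19040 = 309.90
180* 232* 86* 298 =1070225280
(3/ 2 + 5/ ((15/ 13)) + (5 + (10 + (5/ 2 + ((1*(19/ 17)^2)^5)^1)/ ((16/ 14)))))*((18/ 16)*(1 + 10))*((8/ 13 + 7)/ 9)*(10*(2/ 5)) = 902119629545034681/ 838653462586784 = 1075.68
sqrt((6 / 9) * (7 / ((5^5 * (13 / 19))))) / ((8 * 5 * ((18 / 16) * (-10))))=-0.00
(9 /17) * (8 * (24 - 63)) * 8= -22464 /17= -1321.41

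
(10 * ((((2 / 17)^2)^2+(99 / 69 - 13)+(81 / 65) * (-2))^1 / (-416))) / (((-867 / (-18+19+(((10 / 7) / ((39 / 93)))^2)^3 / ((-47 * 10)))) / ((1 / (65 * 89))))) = 648404332666219697401 / 4138944469591835326211371310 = 0.00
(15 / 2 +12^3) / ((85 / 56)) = 97188 / 85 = 1143.39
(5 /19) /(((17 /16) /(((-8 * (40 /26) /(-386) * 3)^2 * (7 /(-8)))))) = -4032000 /2033311163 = -0.00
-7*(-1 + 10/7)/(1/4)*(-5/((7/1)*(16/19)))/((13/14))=285/26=10.96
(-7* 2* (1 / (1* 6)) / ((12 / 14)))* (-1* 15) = 245 / 6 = 40.83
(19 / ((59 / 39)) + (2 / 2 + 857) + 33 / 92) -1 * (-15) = 4808763 / 5428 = 885.92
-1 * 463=-463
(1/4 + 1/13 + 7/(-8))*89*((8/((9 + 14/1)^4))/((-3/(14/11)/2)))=0.00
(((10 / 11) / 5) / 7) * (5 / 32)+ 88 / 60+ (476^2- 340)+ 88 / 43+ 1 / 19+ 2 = 3415831420523 / 15098160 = 226241.57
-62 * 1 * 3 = -186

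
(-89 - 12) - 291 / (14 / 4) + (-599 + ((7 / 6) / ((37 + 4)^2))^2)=-783.14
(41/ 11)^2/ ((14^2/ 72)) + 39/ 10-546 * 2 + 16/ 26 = -1082.38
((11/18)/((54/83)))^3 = 761048497/918330048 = 0.83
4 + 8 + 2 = 14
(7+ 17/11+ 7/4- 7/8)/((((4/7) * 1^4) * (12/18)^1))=17409/704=24.73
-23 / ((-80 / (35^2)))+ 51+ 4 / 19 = 122633 / 304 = 403.40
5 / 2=2.50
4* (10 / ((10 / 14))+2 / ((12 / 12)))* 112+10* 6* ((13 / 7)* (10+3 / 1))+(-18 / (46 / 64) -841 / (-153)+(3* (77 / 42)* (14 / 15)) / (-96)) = 11294356897 / 1313760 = 8596.97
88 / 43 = 2.05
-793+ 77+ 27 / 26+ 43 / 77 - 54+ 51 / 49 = -10753815 / 14014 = -767.36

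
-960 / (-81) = 320 / 27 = 11.85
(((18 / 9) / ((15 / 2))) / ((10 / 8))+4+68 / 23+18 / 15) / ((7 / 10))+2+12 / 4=16.96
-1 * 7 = -7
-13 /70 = -0.19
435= 435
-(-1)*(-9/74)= -9/74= -0.12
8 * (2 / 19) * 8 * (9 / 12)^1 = 96 / 19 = 5.05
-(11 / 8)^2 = -121 / 64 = -1.89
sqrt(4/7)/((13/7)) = 2 * sqrt(7)/13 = 0.41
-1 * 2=-2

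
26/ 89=0.29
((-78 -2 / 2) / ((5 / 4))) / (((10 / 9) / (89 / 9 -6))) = -221.20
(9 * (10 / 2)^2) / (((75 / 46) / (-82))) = -11316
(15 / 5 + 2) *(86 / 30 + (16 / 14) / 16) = 617 / 42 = 14.69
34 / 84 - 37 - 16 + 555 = 502.40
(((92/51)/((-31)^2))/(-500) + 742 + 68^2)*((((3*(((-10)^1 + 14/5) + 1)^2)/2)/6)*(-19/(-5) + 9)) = 525986051632/796875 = 660060.93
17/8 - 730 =-5823/8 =-727.88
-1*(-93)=93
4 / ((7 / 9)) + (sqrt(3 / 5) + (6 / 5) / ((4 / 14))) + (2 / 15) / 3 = sqrt(15) / 5 + 2957 / 315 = 10.16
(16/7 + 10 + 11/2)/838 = 249/11732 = 0.02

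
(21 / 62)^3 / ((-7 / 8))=-1323 / 29791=-0.04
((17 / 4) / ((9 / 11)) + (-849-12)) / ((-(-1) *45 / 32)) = -246472 / 405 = -608.57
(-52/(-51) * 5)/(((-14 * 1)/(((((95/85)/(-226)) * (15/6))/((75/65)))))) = 16055/4114782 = 0.00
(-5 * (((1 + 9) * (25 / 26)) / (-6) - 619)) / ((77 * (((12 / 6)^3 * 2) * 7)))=242035 / 672672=0.36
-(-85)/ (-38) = -85/ 38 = -2.24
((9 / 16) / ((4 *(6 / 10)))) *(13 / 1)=195 / 64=3.05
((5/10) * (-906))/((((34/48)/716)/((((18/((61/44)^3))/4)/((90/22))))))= -189031.75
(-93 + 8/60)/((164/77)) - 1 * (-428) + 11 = 972679/2460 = 395.40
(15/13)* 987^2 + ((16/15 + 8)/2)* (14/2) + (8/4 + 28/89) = 1124075.20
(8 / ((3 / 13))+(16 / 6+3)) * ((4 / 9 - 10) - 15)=-26741 / 27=-990.41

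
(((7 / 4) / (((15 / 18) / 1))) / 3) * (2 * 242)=1694 / 5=338.80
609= 609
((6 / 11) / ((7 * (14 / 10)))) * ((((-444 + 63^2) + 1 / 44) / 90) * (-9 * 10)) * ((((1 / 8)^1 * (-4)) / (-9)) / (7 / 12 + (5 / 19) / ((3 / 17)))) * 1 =-342665 / 65219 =-5.25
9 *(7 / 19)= 63 / 19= 3.32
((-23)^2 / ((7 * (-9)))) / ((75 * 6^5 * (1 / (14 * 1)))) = -529 / 2624400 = -0.00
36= 36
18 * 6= 108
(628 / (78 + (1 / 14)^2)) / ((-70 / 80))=-140672 / 15289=-9.20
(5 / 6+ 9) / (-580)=-59 / 3480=-0.02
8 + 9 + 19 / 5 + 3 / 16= 20.99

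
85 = 85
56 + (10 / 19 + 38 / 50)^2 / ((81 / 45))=23116321 / 406125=56.92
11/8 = 1.38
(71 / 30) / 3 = 71 / 90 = 0.79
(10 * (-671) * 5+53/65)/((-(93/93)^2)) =2180697/65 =33549.18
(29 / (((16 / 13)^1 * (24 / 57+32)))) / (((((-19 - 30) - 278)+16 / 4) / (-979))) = 33553 / 15232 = 2.20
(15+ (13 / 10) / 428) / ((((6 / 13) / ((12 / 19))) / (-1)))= -834769 / 40660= -20.53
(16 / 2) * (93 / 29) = 25.66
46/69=2/3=0.67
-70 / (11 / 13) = -910 / 11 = -82.73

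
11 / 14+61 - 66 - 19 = -325 / 14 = -23.21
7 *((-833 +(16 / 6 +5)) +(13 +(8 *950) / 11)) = -28049 / 33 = -849.97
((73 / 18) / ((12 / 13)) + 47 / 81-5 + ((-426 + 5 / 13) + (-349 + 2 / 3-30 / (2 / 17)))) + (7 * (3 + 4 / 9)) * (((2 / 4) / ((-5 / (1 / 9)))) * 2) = -14454331 / 14040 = -1029.51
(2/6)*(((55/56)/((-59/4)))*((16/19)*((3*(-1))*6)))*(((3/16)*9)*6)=26730/7847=3.41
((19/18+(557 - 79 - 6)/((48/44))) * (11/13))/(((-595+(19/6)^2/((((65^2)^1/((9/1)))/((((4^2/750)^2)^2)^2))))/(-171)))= 207378614334762096405029296875/1966182455420494076561556262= 105.47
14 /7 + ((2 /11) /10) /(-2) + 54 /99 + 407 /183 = 4.76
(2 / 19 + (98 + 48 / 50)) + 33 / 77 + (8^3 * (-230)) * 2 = -782773183 / 3325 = -235420.51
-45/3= -15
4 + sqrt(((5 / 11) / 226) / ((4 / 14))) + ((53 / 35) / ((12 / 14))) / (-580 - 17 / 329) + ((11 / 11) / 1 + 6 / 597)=sqrt(43505) / 2486 + 5704464707 / 1139296890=5.09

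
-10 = -10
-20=-20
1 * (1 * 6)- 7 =-1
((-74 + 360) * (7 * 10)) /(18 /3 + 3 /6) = 3080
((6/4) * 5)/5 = 3/2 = 1.50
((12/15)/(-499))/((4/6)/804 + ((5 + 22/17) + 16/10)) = -82008/403846189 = -0.00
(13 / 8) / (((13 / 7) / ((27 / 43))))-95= -32491 / 344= -94.45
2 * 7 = 14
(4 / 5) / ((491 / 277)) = 1108 / 2455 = 0.45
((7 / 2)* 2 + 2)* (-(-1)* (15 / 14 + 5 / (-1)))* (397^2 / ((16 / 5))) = -390082275 / 224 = -1741438.73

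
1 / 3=0.33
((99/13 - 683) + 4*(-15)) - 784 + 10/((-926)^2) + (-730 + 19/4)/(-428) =-7240894073719/4770996464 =-1517.69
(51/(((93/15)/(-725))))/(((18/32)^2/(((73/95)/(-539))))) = 230329600/8571717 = 26.87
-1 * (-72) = 72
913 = 913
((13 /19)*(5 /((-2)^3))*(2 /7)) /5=-13 /532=-0.02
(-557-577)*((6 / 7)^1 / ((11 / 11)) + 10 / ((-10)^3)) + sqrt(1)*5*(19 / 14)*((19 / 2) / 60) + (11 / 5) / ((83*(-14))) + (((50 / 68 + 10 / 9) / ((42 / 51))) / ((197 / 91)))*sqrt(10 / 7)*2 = -669024397 / 697200 + 7345*sqrt(70) / 24822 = -957.11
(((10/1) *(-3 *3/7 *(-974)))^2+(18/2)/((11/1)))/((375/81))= 2282229865107/67375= 33873541.60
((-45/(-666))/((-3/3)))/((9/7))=-35/666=-0.05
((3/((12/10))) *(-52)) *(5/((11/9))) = -5850/11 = -531.82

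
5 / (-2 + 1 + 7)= 5 / 6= 0.83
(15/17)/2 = 15/34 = 0.44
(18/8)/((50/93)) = 837/200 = 4.18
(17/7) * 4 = 9.71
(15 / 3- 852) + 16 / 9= -7607 / 9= -845.22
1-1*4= -3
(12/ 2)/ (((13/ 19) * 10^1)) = 57/ 65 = 0.88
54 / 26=27 / 13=2.08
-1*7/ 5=-7/ 5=-1.40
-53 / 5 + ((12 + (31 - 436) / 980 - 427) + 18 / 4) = -421.51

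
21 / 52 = 0.40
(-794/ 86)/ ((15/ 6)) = -794/ 215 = -3.69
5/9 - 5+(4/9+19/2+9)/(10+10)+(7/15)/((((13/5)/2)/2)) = -13007/4680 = -2.78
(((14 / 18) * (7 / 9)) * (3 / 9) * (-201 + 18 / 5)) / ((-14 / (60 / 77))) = 2.22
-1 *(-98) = 98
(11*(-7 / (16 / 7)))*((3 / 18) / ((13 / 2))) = -539 / 624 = -0.86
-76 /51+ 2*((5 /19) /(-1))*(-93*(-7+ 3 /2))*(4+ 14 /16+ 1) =-12272207 /7752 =-1583.10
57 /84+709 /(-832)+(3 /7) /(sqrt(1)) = 1485 /5824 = 0.25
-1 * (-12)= 12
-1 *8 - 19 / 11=-107 / 11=-9.73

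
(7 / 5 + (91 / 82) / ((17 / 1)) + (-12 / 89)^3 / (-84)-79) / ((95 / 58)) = -77338349004099 / 1633783281725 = -47.34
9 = 9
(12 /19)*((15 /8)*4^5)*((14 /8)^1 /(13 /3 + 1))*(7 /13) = 52920 /247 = 214.25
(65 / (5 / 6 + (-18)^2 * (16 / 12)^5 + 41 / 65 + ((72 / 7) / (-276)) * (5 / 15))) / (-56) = -291525 / 343281724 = -0.00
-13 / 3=-4.33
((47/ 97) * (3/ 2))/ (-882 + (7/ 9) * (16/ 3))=-3807/ 4598188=-0.00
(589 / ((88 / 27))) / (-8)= -22.59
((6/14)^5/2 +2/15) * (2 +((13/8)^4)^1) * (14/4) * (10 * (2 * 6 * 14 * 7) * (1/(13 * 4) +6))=815300950497/2609152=312477.37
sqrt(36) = 6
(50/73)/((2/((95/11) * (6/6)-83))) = -20450/803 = -25.47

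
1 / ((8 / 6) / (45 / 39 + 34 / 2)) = 177 / 13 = 13.62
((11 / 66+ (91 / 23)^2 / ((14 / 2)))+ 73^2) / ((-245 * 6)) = -16921873 / 4665780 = -3.63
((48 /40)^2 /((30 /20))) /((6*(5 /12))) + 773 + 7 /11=1064278 /1375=774.02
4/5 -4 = -16/5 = -3.20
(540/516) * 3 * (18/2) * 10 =12150/43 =282.56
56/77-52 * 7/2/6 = -977/33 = -29.61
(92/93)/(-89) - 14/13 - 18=-2053892/107601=-19.09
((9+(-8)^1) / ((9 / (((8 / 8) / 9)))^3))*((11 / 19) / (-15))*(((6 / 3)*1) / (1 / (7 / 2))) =-77 / 151460685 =-0.00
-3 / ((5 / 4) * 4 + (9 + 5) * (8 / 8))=-3 / 19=-0.16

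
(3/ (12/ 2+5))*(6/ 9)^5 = 32/ 891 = 0.04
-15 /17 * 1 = -15 /17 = -0.88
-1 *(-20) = 20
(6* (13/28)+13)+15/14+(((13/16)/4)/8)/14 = 120845/7168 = 16.86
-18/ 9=-2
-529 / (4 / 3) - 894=-5163 / 4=-1290.75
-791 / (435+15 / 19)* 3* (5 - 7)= 10.89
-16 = -16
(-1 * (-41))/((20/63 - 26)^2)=162729/2617924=0.06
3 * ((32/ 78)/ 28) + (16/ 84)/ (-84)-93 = -532930/ 5733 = -92.96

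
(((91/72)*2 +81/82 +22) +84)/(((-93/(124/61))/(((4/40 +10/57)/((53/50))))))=-126891325/203999067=-0.62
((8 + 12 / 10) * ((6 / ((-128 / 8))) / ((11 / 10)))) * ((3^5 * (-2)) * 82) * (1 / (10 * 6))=229149 / 110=2083.17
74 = 74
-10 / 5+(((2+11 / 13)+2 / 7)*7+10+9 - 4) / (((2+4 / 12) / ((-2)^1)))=-3062 / 91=-33.65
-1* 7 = -7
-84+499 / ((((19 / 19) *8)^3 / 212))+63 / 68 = 268831 / 2176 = 123.54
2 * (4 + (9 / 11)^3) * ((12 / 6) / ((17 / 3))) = 72636 / 22627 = 3.21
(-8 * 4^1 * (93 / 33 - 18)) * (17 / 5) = 90848 / 55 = 1651.78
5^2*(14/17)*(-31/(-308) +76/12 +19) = 587525/1122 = 523.64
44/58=22/29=0.76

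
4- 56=-52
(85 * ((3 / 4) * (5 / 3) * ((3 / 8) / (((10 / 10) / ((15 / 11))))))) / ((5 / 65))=706.32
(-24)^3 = -13824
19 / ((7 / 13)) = 247 / 7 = 35.29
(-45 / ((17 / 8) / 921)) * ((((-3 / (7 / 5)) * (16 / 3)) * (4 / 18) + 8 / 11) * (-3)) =-138813120 / 1309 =-106045.16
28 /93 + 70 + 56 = 11746 /93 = 126.30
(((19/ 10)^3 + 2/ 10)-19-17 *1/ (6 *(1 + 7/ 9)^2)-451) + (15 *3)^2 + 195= 112394401/ 64000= 1756.16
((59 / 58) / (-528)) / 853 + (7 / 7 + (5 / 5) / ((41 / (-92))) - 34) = -37746685459 / 1071013152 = -35.24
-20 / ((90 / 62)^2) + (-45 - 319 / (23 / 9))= -1670342 / 9315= -179.32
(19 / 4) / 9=19 / 36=0.53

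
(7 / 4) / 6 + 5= 127 / 24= 5.29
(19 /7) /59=19 /413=0.05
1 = 1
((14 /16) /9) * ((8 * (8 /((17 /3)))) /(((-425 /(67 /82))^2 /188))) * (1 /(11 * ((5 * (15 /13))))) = 153595624 /12775258546875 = 0.00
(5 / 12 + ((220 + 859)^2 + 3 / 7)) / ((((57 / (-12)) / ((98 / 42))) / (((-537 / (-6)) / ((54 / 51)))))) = -297594186545 / 6156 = -48342135.57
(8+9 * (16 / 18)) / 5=16 / 5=3.20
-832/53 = -15.70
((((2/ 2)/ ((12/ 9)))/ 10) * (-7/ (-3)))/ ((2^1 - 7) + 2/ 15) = -21/ 584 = -0.04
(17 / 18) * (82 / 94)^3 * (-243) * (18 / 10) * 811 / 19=-230901959961 / 19726370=-11705.24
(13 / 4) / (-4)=-13 / 16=-0.81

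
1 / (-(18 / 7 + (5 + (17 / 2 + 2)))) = -14 / 253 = -0.06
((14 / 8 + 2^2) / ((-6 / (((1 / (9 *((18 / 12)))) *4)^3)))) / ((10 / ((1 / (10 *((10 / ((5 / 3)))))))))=-184 / 4428675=-0.00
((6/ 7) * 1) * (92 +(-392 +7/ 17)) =-30558/ 119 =-256.79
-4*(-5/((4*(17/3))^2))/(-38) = -45/43928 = -0.00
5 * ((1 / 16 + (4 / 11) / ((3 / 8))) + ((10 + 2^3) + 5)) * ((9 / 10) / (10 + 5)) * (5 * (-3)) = -108.14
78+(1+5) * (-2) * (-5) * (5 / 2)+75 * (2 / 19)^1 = 235.89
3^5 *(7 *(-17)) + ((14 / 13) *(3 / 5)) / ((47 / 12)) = -88340931 / 3055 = -28916.84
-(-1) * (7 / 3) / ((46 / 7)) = 49 / 138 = 0.36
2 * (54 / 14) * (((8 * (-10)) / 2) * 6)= -12960 / 7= -1851.43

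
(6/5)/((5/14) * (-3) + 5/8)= -336/125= -2.69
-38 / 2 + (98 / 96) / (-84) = -10951 / 576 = -19.01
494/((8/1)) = 247/4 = 61.75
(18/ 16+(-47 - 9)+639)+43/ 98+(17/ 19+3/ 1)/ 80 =2721371/ 4655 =584.61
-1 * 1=-1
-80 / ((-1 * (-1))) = -80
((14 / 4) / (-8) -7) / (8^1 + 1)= -119 / 144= -0.83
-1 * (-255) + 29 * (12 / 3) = 371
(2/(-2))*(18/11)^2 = -324/121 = -2.68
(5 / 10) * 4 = 2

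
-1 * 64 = -64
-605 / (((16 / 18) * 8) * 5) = -17.02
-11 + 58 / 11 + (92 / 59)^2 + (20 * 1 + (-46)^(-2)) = 16.70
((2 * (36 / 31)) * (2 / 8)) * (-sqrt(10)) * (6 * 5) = -55.08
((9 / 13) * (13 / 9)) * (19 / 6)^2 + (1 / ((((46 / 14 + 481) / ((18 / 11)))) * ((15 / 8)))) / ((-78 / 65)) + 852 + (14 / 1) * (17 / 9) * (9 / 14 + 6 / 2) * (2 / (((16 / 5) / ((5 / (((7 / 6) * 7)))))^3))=1454493027061199 / 1684658384640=863.38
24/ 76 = 6/ 19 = 0.32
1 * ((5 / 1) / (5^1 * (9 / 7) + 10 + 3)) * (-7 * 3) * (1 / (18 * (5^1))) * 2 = -49 / 408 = -0.12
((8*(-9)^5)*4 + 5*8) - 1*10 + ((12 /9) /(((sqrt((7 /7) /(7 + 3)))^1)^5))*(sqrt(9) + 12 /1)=-1889538 + 2000*sqrt(10)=-1883213.44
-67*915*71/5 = -870531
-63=-63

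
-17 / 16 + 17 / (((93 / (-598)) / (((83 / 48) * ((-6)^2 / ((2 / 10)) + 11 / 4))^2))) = -18711607139419 / 1714176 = -10915802.78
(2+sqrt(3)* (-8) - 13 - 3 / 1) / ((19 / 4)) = -56 / 19 - 32* sqrt(3) / 19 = -5.86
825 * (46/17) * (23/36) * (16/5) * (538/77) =11384080/357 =31888.18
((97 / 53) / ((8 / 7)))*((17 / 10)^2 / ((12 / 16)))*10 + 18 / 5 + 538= 1918519 / 3180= 603.31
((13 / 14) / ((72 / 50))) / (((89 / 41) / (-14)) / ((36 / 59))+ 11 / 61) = -812825 / 93007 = -8.74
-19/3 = -6.33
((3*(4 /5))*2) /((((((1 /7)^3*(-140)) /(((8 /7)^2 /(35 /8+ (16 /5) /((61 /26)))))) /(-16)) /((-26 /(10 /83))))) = -3235135488 /350075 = -9241.26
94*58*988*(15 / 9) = 26932880 / 3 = 8977626.67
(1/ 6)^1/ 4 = 1/ 24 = 0.04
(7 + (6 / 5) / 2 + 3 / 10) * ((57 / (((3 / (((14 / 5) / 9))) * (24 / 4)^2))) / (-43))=-10507 / 348300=-0.03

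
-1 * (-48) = 48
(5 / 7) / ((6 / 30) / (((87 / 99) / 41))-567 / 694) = 503150 / 5997369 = 0.08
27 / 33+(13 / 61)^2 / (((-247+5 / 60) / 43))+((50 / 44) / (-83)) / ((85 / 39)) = 275164229001 / 342248076566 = 0.80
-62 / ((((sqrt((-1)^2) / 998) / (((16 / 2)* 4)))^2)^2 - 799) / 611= 64493176505753403392 / 507820312018826584653213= 0.00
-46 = -46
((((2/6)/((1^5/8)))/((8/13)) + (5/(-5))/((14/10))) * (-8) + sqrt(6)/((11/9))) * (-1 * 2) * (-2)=-2432/21 + 36 * sqrt(6)/11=-107.79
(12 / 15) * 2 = 8 / 5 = 1.60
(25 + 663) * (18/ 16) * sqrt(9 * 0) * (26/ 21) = 0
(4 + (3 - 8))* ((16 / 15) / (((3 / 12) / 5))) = -64 / 3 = -21.33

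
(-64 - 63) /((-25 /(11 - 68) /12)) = -86868 /25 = -3474.72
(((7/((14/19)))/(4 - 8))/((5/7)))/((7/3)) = -57/40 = -1.42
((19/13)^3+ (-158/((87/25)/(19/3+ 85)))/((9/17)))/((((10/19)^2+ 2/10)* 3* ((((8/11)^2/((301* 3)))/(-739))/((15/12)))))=1402164525491693838325/162501790464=8628609700.16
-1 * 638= -638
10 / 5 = 2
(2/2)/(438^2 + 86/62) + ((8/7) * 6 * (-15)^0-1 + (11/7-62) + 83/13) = -3725499982/77313691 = -48.19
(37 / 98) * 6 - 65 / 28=-11 / 196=-0.06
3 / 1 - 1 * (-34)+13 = 50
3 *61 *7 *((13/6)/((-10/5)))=-5551/4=-1387.75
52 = 52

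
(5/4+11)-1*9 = 13/4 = 3.25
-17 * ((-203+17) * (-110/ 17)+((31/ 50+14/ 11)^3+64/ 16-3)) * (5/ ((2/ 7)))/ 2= -23982271443599/ 133100000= -180182.35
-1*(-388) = 388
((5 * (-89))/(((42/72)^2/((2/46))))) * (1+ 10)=-704880/1127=-625.45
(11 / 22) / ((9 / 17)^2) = 289 / 162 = 1.78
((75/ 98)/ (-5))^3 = -3375/ 941192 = -0.00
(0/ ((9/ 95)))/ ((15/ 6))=0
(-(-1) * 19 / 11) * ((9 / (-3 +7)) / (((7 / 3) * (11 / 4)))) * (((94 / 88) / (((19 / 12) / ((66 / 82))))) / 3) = 3807 / 34727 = 0.11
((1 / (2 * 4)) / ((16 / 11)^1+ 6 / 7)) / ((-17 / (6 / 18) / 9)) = -231 / 24208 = -0.01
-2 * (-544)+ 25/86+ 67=99355/86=1155.29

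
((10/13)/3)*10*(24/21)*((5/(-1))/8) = -500/273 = -1.83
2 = 2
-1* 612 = -612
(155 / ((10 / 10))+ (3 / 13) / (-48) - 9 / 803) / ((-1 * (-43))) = 25886045 / 7182032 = 3.60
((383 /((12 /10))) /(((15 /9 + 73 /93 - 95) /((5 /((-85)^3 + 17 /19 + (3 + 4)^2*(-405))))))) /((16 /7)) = 2077775 /174610306848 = 0.00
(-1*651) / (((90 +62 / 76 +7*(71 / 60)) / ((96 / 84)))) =-848160 / 112973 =-7.51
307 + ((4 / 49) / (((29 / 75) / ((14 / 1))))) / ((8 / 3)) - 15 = 59501 / 203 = 293.11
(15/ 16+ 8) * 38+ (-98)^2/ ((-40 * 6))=35953/ 120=299.61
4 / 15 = 0.27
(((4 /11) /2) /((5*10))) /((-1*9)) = -1 /2475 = -0.00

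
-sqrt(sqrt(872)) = -109^(1/4) * 2^(3/4) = -5.43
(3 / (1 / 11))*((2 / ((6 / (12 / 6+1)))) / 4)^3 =33 / 64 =0.52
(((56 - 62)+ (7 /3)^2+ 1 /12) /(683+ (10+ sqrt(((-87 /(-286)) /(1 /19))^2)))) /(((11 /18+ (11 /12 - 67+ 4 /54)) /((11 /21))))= 0.00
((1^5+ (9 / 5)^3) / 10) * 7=2989 / 625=4.78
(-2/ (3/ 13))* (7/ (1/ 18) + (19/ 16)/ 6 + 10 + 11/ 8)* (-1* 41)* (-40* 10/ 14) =-175983275/ 126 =-1396692.66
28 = 28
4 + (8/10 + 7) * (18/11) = 16.76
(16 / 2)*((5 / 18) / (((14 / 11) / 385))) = 6050 / 9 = 672.22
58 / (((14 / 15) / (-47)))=-2920.71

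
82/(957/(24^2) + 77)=15744/15103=1.04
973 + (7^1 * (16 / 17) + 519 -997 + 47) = 9326 / 17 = 548.59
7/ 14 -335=-669/ 2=-334.50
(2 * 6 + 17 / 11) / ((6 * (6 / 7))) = 1043 / 396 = 2.63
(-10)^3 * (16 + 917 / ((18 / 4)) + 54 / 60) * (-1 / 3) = 1986100 / 27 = 73559.26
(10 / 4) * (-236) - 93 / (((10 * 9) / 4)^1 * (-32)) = -141569 / 240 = -589.87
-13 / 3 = -4.33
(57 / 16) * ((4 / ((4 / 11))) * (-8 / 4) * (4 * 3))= -1881 / 2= -940.50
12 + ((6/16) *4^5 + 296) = 692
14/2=7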